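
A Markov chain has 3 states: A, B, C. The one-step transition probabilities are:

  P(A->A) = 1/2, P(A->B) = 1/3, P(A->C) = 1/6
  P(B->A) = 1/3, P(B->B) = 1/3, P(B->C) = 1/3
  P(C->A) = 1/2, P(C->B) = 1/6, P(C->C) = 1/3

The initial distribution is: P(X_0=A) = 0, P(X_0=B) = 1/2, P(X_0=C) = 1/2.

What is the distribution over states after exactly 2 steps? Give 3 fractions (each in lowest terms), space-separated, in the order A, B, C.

Propagating the distribution step by step (d_{t+1} = d_t * P):
d_0 = (A=0, B=1/2, C=1/2)
  d_1[A] = 0*1/2 + 1/2*1/3 + 1/2*1/2 = 5/12
  d_1[B] = 0*1/3 + 1/2*1/3 + 1/2*1/6 = 1/4
  d_1[C] = 0*1/6 + 1/2*1/3 + 1/2*1/3 = 1/3
d_1 = (A=5/12, B=1/4, C=1/3)
  d_2[A] = 5/12*1/2 + 1/4*1/3 + 1/3*1/2 = 11/24
  d_2[B] = 5/12*1/3 + 1/4*1/3 + 1/3*1/6 = 5/18
  d_2[C] = 5/12*1/6 + 1/4*1/3 + 1/3*1/3 = 19/72
d_2 = (A=11/24, B=5/18, C=19/72)

Answer: 11/24 5/18 19/72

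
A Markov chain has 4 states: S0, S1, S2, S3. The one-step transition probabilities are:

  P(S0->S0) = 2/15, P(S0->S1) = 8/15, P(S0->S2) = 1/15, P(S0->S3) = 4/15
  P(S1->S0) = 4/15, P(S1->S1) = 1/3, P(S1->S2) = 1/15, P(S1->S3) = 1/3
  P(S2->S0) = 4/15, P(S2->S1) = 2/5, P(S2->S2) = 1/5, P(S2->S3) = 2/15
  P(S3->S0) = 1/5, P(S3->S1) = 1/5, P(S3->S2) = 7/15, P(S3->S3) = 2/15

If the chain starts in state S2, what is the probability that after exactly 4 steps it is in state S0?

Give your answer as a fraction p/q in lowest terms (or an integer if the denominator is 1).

Computing P^4 by repeated multiplication:
P^1 =
  S0: [2/15, 8/15, 1/15, 4/15]
  S1: [4/15, 1/3, 1/15, 1/3]
  S2: [4/15, 2/5, 1/5, 2/15]
  S3: [1/5, 1/5, 7/15, 2/15]
P^2 =
  S0: [52/225, 74/225, 41/225, 58/225]
  S1: [47/225, 26/75, 47/225, 53/225]
  S2: [2/9, 86/225, 11/75, 56/225]
  S3: [52/225, 29/75, 41/225, 1/5]
P^3 =
  S0: [82/375, 134/375, 131/675, 776/3375]
  S1: [251/1125, 1207/3375, 637/3375, 778/3375]
  S2: [248/1125, 1196/3375, 209/1125, 808/3375]
  S3: [751/3375, 1232/3375, 577/3375, 163/675]
P^4 =
  S0: [11248/50625, 6064/16875, 9341/50625, 1316/5625]
  S1: [11216/50625, 3643/10125, 9317/50625, 3959/16875]
  S2: [11204/50625, 18118/50625, 117/625, 146/625]
  S3: [11183/50625, 241/675, 9419/50625, 11948/50625]

(P^4)[S2 -> S0] = 11204/50625

Answer: 11204/50625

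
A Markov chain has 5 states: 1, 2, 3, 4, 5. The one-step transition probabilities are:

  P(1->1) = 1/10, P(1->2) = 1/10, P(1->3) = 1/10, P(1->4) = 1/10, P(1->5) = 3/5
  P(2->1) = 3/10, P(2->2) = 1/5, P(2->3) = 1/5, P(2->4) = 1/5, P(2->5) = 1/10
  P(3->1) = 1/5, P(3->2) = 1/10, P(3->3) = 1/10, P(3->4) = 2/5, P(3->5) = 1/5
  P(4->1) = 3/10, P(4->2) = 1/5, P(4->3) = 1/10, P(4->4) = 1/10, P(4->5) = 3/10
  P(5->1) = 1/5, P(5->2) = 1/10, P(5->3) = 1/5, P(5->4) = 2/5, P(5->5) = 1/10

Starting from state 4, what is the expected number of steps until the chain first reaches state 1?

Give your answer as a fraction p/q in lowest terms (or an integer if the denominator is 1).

Answer: 1090/289

Derivation:
Let h_i = expected steps to first reach 1 from state i.
Boundary: h_1 = 0.
First-step equations for the other states:
  h_2 = 1 + 3/10*h_1 + 1/5*h_2 + 1/5*h_3 + 1/5*h_4 + 1/10*h_5
  h_3 = 1 + 1/5*h_1 + 1/10*h_2 + 1/10*h_3 + 2/5*h_4 + 1/5*h_5
  h_4 = 1 + 3/10*h_1 + 1/5*h_2 + 1/10*h_3 + 1/10*h_4 + 3/10*h_5
  h_5 = 1 + 1/5*h_1 + 1/10*h_2 + 1/5*h_3 + 2/5*h_4 + 1/10*h_5

Substituting h_1 = 0 and rearranging gives the linear system (I - Q) h = 1:
  [4/5, -1/5, -1/5, -1/10] . (h_2, h_3, h_4, h_5) = 1
  [-1/10, 9/10, -2/5, -1/5] . (h_2, h_3, h_4, h_5) = 1
  [-1/5, -1/10, 9/10, -3/10] . (h_2, h_3, h_4, h_5) = 1
  [-1/10, -1/5, -2/5, 9/10] . (h_2, h_3, h_4, h_5) = 1

Solving yields:
  h_2 = 1080/289
  h_3 = 70/17
  h_4 = 1090/289
  h_5 = 70/17

Starting state is 4, so the expected hitting time is h_4 = 1090/289.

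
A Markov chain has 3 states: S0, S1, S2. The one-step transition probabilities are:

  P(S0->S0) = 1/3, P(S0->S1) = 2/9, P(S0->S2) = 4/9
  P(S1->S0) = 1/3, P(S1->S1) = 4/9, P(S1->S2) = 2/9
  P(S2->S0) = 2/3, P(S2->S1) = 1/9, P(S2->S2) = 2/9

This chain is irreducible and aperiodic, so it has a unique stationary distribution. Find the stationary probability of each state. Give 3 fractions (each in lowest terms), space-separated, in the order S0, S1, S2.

Answer: 11/25 6/25 8/25

Derivation:
The stationary distribution satisfies pi = pi * P, i.e.:
  pi_S0 = 1/3*pi_S0 + 1/3*pi_S1 + 2/3*pi_S2
  pi_S1 = 2/9*pi_S0 + 4/9*pi_S1 + 1/9*pi_S2
  pi_S2 = 4/9*pi_S0 + 2/9*pi_S1 + 2/9*pi_S2
with normalization: pi_S0 + pi_S1 + pi_S2 = 1.

Using the first 2 balance equations plus normalization, the linear system A*pi = b is:
  [-2/3, 1/3, 2/3] . pi = 0
  [2/9, -5/9, 1/9] . pi = 0
  [1, 1, 1] . pi = 1

Solving yields:
  pi_S0 = 11/25
  pi_S1 = 6/25
  pi_S2 = 8/25

Verification (pi * P):
  11/25*1/3 + 6/25*1/3 + 8/25*2/3 = 11/25 = pi_S0  (ok)
  11/25*2/9 + 6/25*4/9 + 8/25*1/9 = 6/25 = pi_S1  (ok)
  11/25*4/9 + 6/25*2/9 + 8/25*2/9 = 8/25 = pi_S2  (ok)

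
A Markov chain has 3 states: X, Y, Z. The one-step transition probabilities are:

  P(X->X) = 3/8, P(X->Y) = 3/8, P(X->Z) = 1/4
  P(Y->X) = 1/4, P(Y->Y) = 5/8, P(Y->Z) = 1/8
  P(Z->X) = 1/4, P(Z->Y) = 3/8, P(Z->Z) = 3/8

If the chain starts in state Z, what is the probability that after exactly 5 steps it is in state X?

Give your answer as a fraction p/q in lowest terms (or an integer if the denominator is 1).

Answer: 4681/16384

Derivation:
Computing P^5 by repeated multiplication:
P^1 =
  X: [3/8, 3/8, 1/4]
  Y: [1/4, 5/8, 1/8]
  Z: [1/4, 3/8, 3/8]
P^2 =
  X: [19/64, 15/32, 15/64]
  Y: [9/32, 17/32, 3/16]
  Z: [9/32, 15/32, 1/4]
P^3 =
  X: [147/512, 63/128, 113/512]
  Y: [73/256, 65/128, 53/256]
  Z: [73/256, 63/128, 57/256]
P^4 =
  X: [1171/4096, 255/512, 885/4096]
  Y: [585/2048, 257/512, 435/2048]
  Z: [585/2048, 255/512, 443/2048]
P^5 =
  X: [9363/32768, 1023/2048, 7037/32768]
  Y: [4681/16384, 1025/2048, 3503/16384]
  Z: [4681/16384, 1023/2048, 3519/16384]

(P^5)[Z -> X] = 4681/16384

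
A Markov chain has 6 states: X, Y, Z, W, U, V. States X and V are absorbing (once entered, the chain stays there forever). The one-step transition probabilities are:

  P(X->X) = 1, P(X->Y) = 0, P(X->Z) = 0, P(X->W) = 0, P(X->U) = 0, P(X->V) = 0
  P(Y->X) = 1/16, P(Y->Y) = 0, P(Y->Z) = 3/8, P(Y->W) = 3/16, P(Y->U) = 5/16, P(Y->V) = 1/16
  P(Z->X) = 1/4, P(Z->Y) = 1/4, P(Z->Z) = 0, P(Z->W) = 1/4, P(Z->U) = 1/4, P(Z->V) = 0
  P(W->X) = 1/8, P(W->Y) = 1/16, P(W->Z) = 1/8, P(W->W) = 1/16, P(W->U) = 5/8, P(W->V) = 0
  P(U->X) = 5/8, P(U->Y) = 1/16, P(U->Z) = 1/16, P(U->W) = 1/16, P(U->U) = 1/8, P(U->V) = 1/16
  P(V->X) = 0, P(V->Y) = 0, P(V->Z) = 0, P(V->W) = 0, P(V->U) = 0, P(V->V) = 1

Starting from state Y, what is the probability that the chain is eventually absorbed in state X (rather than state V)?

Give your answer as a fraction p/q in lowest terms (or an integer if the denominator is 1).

Answer: 2788/3225

Derivation:
Let a_i = P(absorbed in X | start in state i).
Boundary conditions: a_X = 1, a_V = 0.
For each transient state i, a_i = sum_j P(i->j) * a_j:
  a_Y = 1/16*a_X + 0*a_Y + 3/8*a_Z + 3/16*a_W + 5/16*a_U + 1/16*a_V
  a_Z = 1/4*a_X + 1/4*a_Y + 0*a_Z + 1/4*a_W + 1/4*a_U + 0*a_V
  a_W = 1/8*a_X + 1/16*a_Y + 1/8*a_Z + 1/16*a_W + 5/8*a_U + 0*a_V
  a_U = 5/8*a_X + 1/16*a_Y + 1/16*a_Z + 1/16*a_W + 1/8*a_U + 1/16*a_V

Substituting a_X = 1 and a_V = 0, rearrange to (I - Q) a = r where r[i] = P(i -> X):
  [1, -3/8, -3/16, -5/16] . (a_Y, a_Z, a_W, a_U) = 1/16
  [-1/4, 1, -1/4, -1/4] . (a_Y, a_Z, a_W, a_U) = 1/4
  [-1/16, -1/8, 15/16, -5/8] . (a_Y, a_Z, a_W, a_U) = 1/8
  [-1/16, -1/16, -1/16, 7/8] . (a_Y, a_Z, a_W, a_U) = 5/8

Solving yields:
  a_Y = 2788/3225
  a_Z = 992/1075
  a_W = 988/1075
  a_U = 2927/3225

Starting state is Y, so the absorption probability is a_Y = 2788/3225.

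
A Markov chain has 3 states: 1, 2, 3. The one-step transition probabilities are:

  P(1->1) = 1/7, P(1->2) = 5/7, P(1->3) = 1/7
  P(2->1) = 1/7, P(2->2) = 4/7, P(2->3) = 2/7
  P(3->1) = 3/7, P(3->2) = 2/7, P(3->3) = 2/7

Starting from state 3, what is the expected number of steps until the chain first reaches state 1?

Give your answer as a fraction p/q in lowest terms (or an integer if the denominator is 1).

Answer: 35/11

Derivation:
Let h_i = expected steps to first reach 1 from state i.
Boundary: h_1 = 0.
First-step equations for the other states:
  h_2 = 1 + 1/7*h_1 + 4/7*h_2 + 2/7*h_3
  h_3 = 1 + 3/7*h_1 + 2/7*h_2 + 2/7*h_3

Substituting h_1 = 0 and rearranging gives the linear system (I - Q) h = 1:
  [3/7, -2/7] . (h_2, h_3) = 1
  [-2/7, 5/7] . (h_2, h_3) = 1

Solving yields:
  h_2 = 49/11
  h_3 = 35/11

Starting state is 3, so the expected hitting time is h_3 = 35/11.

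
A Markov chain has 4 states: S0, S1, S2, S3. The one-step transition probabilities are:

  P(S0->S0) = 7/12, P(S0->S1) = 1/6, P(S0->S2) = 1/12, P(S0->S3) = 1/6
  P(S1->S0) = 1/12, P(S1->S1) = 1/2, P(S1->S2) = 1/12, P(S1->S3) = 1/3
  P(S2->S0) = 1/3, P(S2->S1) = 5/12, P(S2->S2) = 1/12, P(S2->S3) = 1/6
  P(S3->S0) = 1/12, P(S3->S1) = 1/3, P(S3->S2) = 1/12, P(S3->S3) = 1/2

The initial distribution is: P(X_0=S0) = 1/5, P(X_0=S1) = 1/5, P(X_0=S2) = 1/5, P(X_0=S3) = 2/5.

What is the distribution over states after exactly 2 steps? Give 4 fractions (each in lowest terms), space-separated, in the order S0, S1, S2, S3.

Propagating the distribution step by step (d_{t+1} = d_t * P):
d_0 = (S0=1/5, S1=1/5, S2=1/5, S3=2/5)
  d_1[S0] = 1/5*7/12 + 1/5*1/12 + 1/5*1/3 + 2/5*1/12 = 7/30
  d_1[S1] = 1/5*1/6 + 1/5*1/2 + 1/5*5/12 + 2/5*1/3 = 7/20
  d_1[S2] = 1/5*1/12 + 1/5*1/12 + 1/5*1/12 + 2/5*1/12 = 1/12
  d_1[S3] = 1/5*1/6 + 1/5*1/3 + 1/5*1/6 + 2/5*1/2 = 1/3
d_1 = (S0=7/30, S1=7/20, S2=1/12, S3=1/3)
  d_2[S0] = 7/30*7/12 + 7/20*1/12 + 1/12*1/3 + 1/3*1/12 = 53/240
  d_2[S1] = 7/30*1/6 + 7/20*1/2 + 1/12*5/12 + 1/3*1/3 = 259/720
  d_2[S2] = 7/30*1/12 + 7/20*1/12 + 1/12*1/12 + 1/3*1/12 = 1/12
  d_2[S3] = 7/30*1/6 + 7/20*1/3 + 1/12*1/6 + 1/3*1/2 = 121/360
d_2 = (S0=53/240, S1=259/720, S2=1/12, S3=121/360)

Answer: 53/240 259/720 1/12 121/360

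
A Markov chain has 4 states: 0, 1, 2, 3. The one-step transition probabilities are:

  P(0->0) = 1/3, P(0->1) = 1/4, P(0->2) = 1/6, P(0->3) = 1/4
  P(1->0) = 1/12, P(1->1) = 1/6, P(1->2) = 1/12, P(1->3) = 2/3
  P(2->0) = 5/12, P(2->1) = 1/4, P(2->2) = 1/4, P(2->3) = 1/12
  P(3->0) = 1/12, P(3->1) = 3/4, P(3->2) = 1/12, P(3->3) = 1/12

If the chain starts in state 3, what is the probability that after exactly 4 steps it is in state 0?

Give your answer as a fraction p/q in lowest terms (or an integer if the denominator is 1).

Computing P^4 by repeated multiplication:
P^1 =
  0: [1/3, 1/4, 1/6, 1/4]
  1: [1/12, 1/6, 1/12, 2/3]
  2: [5/12, 1/4, 1/4, 1/12]
  3: [1/12, 3/4, 1/12, 1/12]
P^2 =
  0: [2/9, 17/48, 5/36, 41/144]
  1: [19/144, 41/72, 5/48, 7/36]
  2: [13/48, 13/48, 23/144, 43/144]
  3: [19/144, 11/48, 5/48, 77/144]
P^3 =
  0: [5/27, 209/576, 1/8, 565/1728]
  1: [29/192, 259/864, 193/1728, 7/16]
  2: [353/1728, 217/576, 229/1728, 55/192]
  3: [29/192, 287/576, 193/1728, 413/1728]
P^4 =
  0: [37/216, 883/2304, 155/1296, 6757/20736]
  1: [3283/20736, 4601/10368, 2375/20736, 1469/5184]
  2: [3703/20736, 2501/6912, 2539/20736, 6991/20736]
  3: [3283/20736, 2267/6912, 2375/20736, 2759/6912]

(P^4)[3 -> 0] = 3283/20736

Answer: 3283/20736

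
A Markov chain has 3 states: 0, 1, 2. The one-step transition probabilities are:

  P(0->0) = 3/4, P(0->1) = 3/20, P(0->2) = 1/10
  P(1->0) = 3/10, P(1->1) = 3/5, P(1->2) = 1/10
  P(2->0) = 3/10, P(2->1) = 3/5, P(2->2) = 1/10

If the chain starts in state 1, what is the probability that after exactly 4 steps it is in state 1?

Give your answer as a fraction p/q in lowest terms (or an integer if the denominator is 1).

Answer: 30153/80000

Derivation:
Computing P^4 by repeated multiplication:
P^1 =
  0: [3/4, 3/20, 1/10]
  1: [3/10, 3/5, 1/10]
  2: [3/10, 3/5, 1/10]
P^2 =
  0: [51/80, 21/80, 1/10]
  1: [87/200, 93/200, 1/10]
  2: [87/200, 93/200, 1/10]
P^3 =
  0: [939/1600, 501/1600, 1/10]
  1: [1983/4000, 1617/4000, 1/10]
  2: [1983/4000, 1617/4000, 1/10]
P^4 =
  0: [18051/32000, 10749/32000, 1/10]
  1: [41847/80000, 30153/80000, 1/10]
  2: [41847/80000, 30153/80000, 1/10]

(P^4)[1 -> 1] = 30153/80000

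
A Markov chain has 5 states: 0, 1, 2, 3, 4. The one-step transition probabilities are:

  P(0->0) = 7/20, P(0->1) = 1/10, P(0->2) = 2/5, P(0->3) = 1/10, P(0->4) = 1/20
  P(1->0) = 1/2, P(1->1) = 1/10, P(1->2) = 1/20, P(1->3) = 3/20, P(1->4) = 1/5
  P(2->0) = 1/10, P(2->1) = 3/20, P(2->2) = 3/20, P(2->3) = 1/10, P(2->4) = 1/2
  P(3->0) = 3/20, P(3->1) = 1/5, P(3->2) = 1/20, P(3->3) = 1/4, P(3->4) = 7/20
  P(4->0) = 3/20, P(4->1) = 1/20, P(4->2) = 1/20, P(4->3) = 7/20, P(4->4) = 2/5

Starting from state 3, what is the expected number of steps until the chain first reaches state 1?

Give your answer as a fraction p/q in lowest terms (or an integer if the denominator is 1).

Answer: 112100/14129

Derivation:
Let h_i = expected steps to first reach 1 from state i.
Boundary: h_1 = 0.
First-step equations for the other states:
  h_0 = 1 + 7/20*h_0 + 1/10*h_1 + 2/5*h_2 + 1/10*h_3 + 1/20*h_4
  h_2 = 1 + 1/10*h_0 + 3/20*h_1 + 3/20*h_2 + 1/10*h_3 + 1/2*h_4
  h_3 = 1 + 3/20*h_0 + 1/5*h_1 + 1/20*h_2 + 1/4*h_3 + 7/20*h_4
  h_4 = 1 + 3/20*h_0 + 1/20*h_1 + 1/20*h_2 + 7/20*h_3 + 2/5*h_4

Substituting h_1 = 0 and rearranging gives the linear system (I - Q) h = 1:
  [13/20, -2/5, -1/10, -1/20] . (h_0, h_2, h_3, h_4) = 1
  [-1/10, 17/20, -1/10, -1/2] . (h_0, h_2, h_3, h_4) = 1
  [-3/20, -1/20, 3/4, -7/20] . (h_0, h_2, h_3, h_4) = 1
  [-3/20, -1/20, -7/20, 3/5] . (h_0, h_2, h_3, h_4) = 1

Solving yields:
  h_0 = 123220/14129
  h_2 = 120660/14129
  h_3 = 112100/14129
  h_4 = 129800/14129

Starting state is 3, so the expected hitting time is h_3 = 112100/14129.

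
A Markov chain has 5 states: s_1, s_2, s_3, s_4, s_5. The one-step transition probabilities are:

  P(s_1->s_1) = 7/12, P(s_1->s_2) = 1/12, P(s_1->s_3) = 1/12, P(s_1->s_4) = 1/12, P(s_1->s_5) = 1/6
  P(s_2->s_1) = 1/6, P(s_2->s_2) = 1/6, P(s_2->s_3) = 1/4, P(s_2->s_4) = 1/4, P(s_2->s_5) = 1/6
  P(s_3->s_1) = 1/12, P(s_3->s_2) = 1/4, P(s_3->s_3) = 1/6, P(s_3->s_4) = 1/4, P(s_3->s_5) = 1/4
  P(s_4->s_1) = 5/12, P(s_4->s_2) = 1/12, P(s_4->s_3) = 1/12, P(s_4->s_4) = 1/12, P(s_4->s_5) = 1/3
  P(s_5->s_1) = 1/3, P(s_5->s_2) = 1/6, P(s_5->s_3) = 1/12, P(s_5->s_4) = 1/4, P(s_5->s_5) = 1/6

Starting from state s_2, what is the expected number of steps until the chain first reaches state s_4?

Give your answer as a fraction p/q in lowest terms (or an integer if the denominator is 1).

Let h_i = expected steps to first reach s_4 from state i.
Boundary: h_s_4 = 0.
First-step equations for the other states:
  h_s_1 = 1 + 7/12*h_s_1 + 1/12*h_s_2 + 1/12*h_s_3 + 1/12*h_s_4 + 1/6*h_s_5
  h_s_2 = 1 + 1/6*h_s_1 + 1/6*h_s_2 + 1/4*h_s_3 + 1/4*h_s_4 + 1/6*h_s_5
  h_s_3 = 1 + 1/12*h_s_1 + 1/4*h_s_2 + 1/6*h_s_3 + 1/4*h_s_4 + 1/4*h_s_5
  h_s_5 = 1 + 1/3*h_s_1 + 1/6*h_s_2 + 1/12*h_s_3 + 1/4*h_s_4 + 1/6*h_s_5

Substituting h_s_4 = 0 and rearranging gives the linear system (I - Q) h = 1:
  [5/12, -1/12, -1/12, -1/6] . (h_s_1, h_s_2, h_s_3, h_s_5) = 1
  [-1/6, 5/6, -1/4, -1/6] . (h_s_1, h_s_2, h_s_3, h_s_5) = 1
  [-1/12, -1/4, 5/6, -1/4] . (h_s_1, h_s_2, h_s_3, h_s_5) = 1
  [-1/3, -1/6, -1/12, 5/6] . (h_s_1, h_s_2, h_s_3, h_s_5) = 1

Solving yields:
  h_s_1 = 2804/429
  h_s_2 = 724/143
  h_s_3 = 164/33
  h_s_5 = 2284/429

Starting state is s_2, so the expected hitting time is h_s_2 = 724/143.

Answer: 724/143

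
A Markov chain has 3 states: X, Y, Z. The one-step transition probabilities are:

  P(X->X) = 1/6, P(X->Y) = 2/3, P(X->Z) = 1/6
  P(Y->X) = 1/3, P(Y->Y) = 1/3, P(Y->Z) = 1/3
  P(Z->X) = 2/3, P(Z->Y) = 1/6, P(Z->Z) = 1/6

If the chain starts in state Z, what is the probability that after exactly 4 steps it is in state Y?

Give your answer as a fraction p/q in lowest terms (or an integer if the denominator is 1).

Computing P^4 by repeated multiplication:
P^1 =
  X: [1/6, 2/3, 1/6]
  Y: [1/3, 1/3, 1/3]
  Z: [2/3, 1/6, 1/6]
P^2 =
  X: [13/36, 13/36, 5/18]
  Y: [7/18, 7/18, 2/9]
  Z: [5/18, 19/36, 7/36]
P^3 =
  X: [79/216, 11/27, 49/216]
  Y: [37/108, 23/54, 25/108]
  Z: [19/54, 85/216, 55/216]
P^4 =
  X: [451/1296, 541/1296, 19/81]
  Y: [229/648, 265/648, 77/324]
  Z: [233/648, 529/1296, 301/1296]

(P^4)[Z -> Y] = 529/1296

Answer: 529/1296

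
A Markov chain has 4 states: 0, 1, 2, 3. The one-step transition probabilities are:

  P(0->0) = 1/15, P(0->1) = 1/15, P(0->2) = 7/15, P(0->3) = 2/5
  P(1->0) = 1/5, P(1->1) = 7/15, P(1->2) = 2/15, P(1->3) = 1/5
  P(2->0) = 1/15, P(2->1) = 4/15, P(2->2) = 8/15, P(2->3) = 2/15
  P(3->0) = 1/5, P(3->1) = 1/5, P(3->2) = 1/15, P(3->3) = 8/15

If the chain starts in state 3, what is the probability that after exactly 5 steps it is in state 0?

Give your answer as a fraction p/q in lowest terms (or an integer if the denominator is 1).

Answer: 457/3125

Derivation:
Computing P^5 by repeated multiplication:
P^1 =
  0: [1/15, 1/15, 7/15, 2/5]
  1: [1/5, 7/15, 2/15, 1/5]
  2: [1/15, 4/15, 8/15, 2/15]
  3: [1/5, 1/5, 1/15, 8/15]
P^2 =
  0: [29/225, 6/25, 71/225, 71/225]
  1: [7/45, 23/75, 6/25, 67/225]
  2: [3/25, 67/225, 9/25, 2/9]
  3: [37/225, 52/225, 43/225, 31/75]
P^3 =
  0: [19/135, 904/3375, 38/135, 1046/3375]
  1: [497/3375, 187/675, 98/375, 1061/3375]
  2: [17/125, 194/675, 1021/3375, 37/135]
  3: [103/675, 284/1125, 32/135, 1208/3375]
P^4 =
  0: [97/675, 13741/50625, 1531/5625, 3166/10125]
  1: [7367/50625, 13753/50625, 13466/50625, 16039/50625]
  2: [1433/10125, 14108/50625, 14246/50625, 15106/50625]
  3: [1499/10125, 13303/50625, 12917/50625, 3382/10125]
P^5 =
  0: [36589/253125, 206068/759375, 204469/759375, 239071/759375]
  1: [110209/759375, 205619/759375, 22538/84375, 1783/5625]
  2: [4039/28125, 208223/759375, 41489/151875, 78218/253125]
  3: [457/3125, 203014/759375, 66439/253125, 245993/759375]

(P^5)[3 -> 0] = 457/3125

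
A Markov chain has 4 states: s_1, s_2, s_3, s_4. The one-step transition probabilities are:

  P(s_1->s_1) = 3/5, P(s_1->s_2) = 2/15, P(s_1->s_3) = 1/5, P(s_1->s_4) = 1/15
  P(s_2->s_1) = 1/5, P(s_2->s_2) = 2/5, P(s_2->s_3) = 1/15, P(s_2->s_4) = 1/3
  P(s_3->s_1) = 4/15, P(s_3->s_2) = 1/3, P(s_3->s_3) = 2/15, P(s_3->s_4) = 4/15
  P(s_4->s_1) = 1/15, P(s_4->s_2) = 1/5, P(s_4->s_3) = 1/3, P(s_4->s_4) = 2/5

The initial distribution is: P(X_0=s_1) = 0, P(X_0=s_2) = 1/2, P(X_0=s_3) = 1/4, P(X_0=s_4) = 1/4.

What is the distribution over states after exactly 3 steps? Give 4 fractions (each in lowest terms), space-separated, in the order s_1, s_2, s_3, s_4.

Propagating the distribution step by step (d_{t+1} = d_t * P):
d_0 = (s_1=0, s_2=1/2, s_3=1/4, s_4=1/4)
  d_1[s_1] = 0*3/5 + 1/2*1/5 + 1/4*4/15 + 1/4*1/15 = 11/60
  d_1[s_2] = 0*2/15 + 1/2*2/5 + 1/4*1/3 + 1/4*1/5 = 1/3
  d_1[s_3] = 0*1/5 + 1/2*1/15 + 1/4*2/15 + 1/4*1/3 = 3/20
  d_1[s_4] = 0*1/15 + 1/2*1/3 + 1/4*4/15 + 1/4*2/5 = 1/3
d_1 = (s_1=11/60, s_2=1/3, s_3=3/20, s_4=1/3)
  d_2[s_1] = 11/60*3/5 + 1/3*1/5 + 3/20*4/15 + 1/3*1/15 = 43/180
  d_2[s_2] = 11/60*2/15 + 1/3*2/5 + 3/20*1/3 + 1/3*1/5 = 247/900
  d_2[s_3] = 11/60*1/5 + 1/3*1/15 + 3/20*2/15 + 1/3*1/3 = 19/100
  d_2[s_4] = 11/60*1/15 + 1/3*1/3 + 3/20*4/15 + 1/3*2/5 = 89/300
d_2 = (s_1=43/180, s_2=247/900, s_3=19/100, s_4=89/300)
  d_3[s_1] = 43/180*3/5 + 247/900*1/5 + 19/100*4/15 + 89/300*1/15 = 403/1500
  d_3[s_2] = 43/180*2/15 + 247/900*2/5 + 19/100*1/3 + 89/300*1/5 = 892/3375
  d_3[s_3] = 43/180*1/5 + 247/900*1/15 + 19/100*2/15 + 89/300*1/3 = 2569/13500
  d_3[s_4] = 43/180*1/15 + 247/900*1/3 + 19/100*4/15 + 89/300*2/5 = 934/3375
d_3 = (s_1=403/1500, s_2=892/3375, s_3=2569/13500, s_4=934/3375)

Answer: 403/1500 892/3375 2569/13500 934/3375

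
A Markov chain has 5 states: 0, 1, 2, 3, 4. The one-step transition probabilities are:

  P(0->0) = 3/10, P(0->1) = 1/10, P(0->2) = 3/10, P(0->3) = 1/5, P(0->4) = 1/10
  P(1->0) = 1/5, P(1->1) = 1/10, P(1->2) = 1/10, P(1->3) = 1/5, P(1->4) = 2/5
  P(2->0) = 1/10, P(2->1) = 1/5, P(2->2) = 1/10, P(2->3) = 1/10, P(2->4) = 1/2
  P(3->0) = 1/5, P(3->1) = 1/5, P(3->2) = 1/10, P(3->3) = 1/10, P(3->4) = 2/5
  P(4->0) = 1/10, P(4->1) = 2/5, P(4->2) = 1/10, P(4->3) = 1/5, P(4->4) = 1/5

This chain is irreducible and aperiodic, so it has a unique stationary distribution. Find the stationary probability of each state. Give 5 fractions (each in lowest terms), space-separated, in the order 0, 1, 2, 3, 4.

The stationary distribution satisfies pi = pi * P, i.e.:
  pi_0 = 3/10*pi_0 + 1/5*pi_1 + 1/10*pi_2 + 1/5*pi_3 + 1/10*pi_4
  pi_1 = 1/10*pi_0 + 1/10*pi_1 + 1/5*pi_2 + 1/5*pi_3 + 2/5*pi_4
  pi_2 = 3/10*pi_0 + 1/10*pi_1 + 1/10*pi_2 + 1/10*pi_3 + 1/10*pi_4
  pi_3 = 1/5*pi_0 + 1/5*pi_1 + 1/10*pi_2 + 1/10*pi_3 + 1/5*pi_4
  pi_4 = 1/10*pi_0 + 2/5*pi_1 + 1/2*pi_2 + 2/5*pi_3 + 1/5*pi_4
with normalization: pi_0 + pi_1 + pi_2 + pi_3 + pi_4 = 1.

Using the first 4 balance equations plus normalization, the linear system A*pi = b is:
  [-7/10, 1/5, 1/10, 1/5, 1/10] . pi = 0
  [1/10, -9/10, 1/5, 1/5, 2/5] . pi = 0
  [3/10, 1/10, -9/10, 1/10, 1/10] . pi = 0
  [1/5, 1/5, 1/10, -9/10, 1/5] . pi = 0
  [1, 1, 1, 1, 1] . pi = 1

Solving yields:
  pi_0 = 187/1076
  pi_1 = 2613/11836
  pi_2 = 145/1076
  pi_3 = 2007/11836
  pi_4 = 81/269

Verification (pi * P):
  187/1076*3/10 + 2613/11836*1/5 + 145/1076*1/10 + 2007/11836*1/5 + 81/269*1/10 = 187/1076 = pi_0  (ok)
  187/1076*1/10 + 2613/11836*1/10 + 145/1076*1/5 + 2007/11836*1/5 + 81/269*2/5 = 2613/11836 = pi_1  (ok)
  187/1076*3/10 + 2613/11836*1/10 + 145/1076*1/10 + 2007/11836*1/10 + 81/269*1/10 = 145/1076 = pi_2  (ok)
  187/1076*1/5 + 2613/11836*1/5 + 145/1076*1/10 + 2007/11836*1/10 + 81/269*1/5 = 2007/11836 = pi_3  (ok)
  187/1076*1/10 + 2613/11836*2/5 + 145/1076*1/2 + 2007/11836*2/5 + 81/269*1/5 = 81/269 = pi_4  (ok)

Answer: 187/1076 2613/11836 145/1076 2007/11836 81/269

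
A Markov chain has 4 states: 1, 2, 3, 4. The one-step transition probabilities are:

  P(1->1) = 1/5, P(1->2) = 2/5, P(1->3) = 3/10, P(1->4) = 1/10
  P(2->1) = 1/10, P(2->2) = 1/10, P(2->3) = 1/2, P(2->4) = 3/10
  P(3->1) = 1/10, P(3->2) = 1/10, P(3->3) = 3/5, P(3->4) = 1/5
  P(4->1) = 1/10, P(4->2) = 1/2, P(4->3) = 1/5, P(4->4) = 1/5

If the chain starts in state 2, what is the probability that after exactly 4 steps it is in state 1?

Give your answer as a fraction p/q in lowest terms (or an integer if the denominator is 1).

Answer: 1111/10000

Derivation:
Computing P^4 by repeated multiplication:
P^1 =
  1: [1/5, 2/5, 3/10, 1/10]
  2: [1/10, 1/10, 1/2, 3/10]
  3: [1/10, 1/10, 3/5, 1/5]
  4: [1/10, 1/2, 1/5, 1/5]
P^2 =
  1: [3/25, 1/5, 23/50, 11/50]
  2: [11/100, 1/4, 11/25, 1/5]
  3: [11/100, 21/100, 12/25, 1/5]
  4: [11/100, 21/100, 11/25, 6/25]
P^3 =
  1: [14/125, 28/125, 57/125, 26/125]
  2: [111/1000, 213/1000, 231/500, 107/500]
  3: [111/1000, 213/1000, 233/500, 21/100]
  4: [111/1000, 229/1000, 9/20, 21/100]
P^4 =
  1: [139/1250, 271/1250, 288/625, 132/625]
  2: [1111/10000, 2189/10000, 2299/5000, 1051/5000]
  3: [1111/10000, 2173/10000, 2307/5000, 1051/5000]
  4: [1111/10000, 2173/10000, 2299/5000, 1059/5000]

(P^4)[2 -> 1] = 1111/10000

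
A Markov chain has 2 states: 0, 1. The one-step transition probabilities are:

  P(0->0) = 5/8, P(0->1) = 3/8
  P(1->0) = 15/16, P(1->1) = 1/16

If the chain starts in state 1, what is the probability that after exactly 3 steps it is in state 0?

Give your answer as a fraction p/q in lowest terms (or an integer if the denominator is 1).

Answer: 3015/4096

Derivation:
Computing P^3 by repeated multiplication:
P^1 =
  0: [5/8, 3/8]
  1: [15/16, 1/16]
P^2 =
  0: [95/128, 33/128]
  1: [165/256, 91/256]
P^3 =
  0: [1445/2048, 603/2048]
  1: [3015/4096, 1081/4096]

(P^3)[1 -> 0] = 3015/4096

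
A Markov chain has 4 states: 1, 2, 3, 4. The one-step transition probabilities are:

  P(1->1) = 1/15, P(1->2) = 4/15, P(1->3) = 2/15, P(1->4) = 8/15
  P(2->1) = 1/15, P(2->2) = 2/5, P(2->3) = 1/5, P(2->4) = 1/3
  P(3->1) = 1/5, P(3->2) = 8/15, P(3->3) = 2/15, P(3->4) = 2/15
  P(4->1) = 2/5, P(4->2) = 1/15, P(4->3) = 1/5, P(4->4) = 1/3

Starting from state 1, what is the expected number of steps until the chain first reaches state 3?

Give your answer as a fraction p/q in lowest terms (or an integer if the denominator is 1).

Answer: 675/118

Derivation:
Let h_i = expected steps to first reach 3 from state i.
Boundary: h_3 = 0.
First-step equations for the other states:
  h_1 = 1 + 1/15*h_1 + 4/15*h_2 + 2/15*h_3 + 8/15*h_4
  h_2 = 1 + 1/15*h_1 + 2/5*h_2 + 1/5*h_3 + 1/3*h_4
  h_4 = 1 + 2/5*h_1 + 1/15*h_2 + 1/5*h_3 + 1/3*h_4

Substituting h_3 = 0 and rearranging gives the linear system (I - Q) h = 1:
  [14/15, -4/15, -8/15] . (h_1, h_2, h_4) = 1
  [-1/15, 3/5, -1/3] . (h_1, h_2, h_4) = 1
  [-2/5, -1/15, 2/3] . (h_1, h_2, h_4) = 1

Solving yields:
  h_1 = 675/118
  h_2 = 315/59
  h_4 = 645/118

Starting state is 1, so the expected hitting time is h_1 = 675/118.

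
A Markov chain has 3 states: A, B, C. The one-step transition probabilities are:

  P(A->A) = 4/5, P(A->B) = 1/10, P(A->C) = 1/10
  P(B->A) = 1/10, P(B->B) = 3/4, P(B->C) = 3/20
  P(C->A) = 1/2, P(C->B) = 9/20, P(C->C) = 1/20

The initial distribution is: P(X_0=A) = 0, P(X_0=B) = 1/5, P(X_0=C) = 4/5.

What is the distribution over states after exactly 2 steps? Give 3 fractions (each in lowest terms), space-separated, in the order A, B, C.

Answer: 211/500 57/125 61/500

Derivation:
Propagating the distribution step by step (d_{t+1} = d_t * P):
d_0 = (A=0, B=1/5, C=4/5)
  d_1[A] = 0*4/5 + 1/5*1/10 + 4/5*1/2 = 21/50
  d_1[B] = 0*1/10 + 1/5*3/4 + 4/5*9/20 = 51/100
  d_1[C] = 0*1/10 + 1/5*3/20 + 4/5*1/20 = 7/100
d_1 = (A=21/50, B=51/100, C=7/100)
  d_2[A] = 21/50*4/5 + 51/100*1/10 + 7/100*1/2 = 211/500
  d_2[B] = 21/50*1/10 + 51/100*3/4 + 7/100*9/20 = 57/125
  d_2[C] = 21/50*1/10 + 51/100*3/20 + 7/100*1/20 = 61/500
d_2 = (A=211/500, B=57/125, C=61/500)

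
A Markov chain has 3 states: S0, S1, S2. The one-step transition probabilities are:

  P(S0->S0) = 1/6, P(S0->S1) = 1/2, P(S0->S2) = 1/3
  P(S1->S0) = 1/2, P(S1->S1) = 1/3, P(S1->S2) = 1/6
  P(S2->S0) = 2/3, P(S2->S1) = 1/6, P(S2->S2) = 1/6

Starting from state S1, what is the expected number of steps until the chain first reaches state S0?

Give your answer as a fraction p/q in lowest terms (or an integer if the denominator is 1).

Answer: 36/19

Derivation:
Let h_i = expected steps to first reach S0 from state i.
Boundary: h_S0 = 0.
First-step equations for the other states:
  h_S1 = 1 + 1/2*h_S0 + 1/3*h_S1 + 1/6*h_S2
  h_S2 = 1 + 2/3*h_S0 + 1/6*h_S1 + 1/6*h_S2

Substituting h_S0 = 0 and rearranging gives the linear system (I - Q) h = 1:
  [2/3, -1/6] . (h_S1, h_S2) = 1
  [-1/6, 5/6] . (h_S1, h_S2) = 1

Solving yields:
  h_S1 = 36/19
  h_S2 = 30/19

Starting state is S1, so the expected hitting time is h_S1 = 36/19.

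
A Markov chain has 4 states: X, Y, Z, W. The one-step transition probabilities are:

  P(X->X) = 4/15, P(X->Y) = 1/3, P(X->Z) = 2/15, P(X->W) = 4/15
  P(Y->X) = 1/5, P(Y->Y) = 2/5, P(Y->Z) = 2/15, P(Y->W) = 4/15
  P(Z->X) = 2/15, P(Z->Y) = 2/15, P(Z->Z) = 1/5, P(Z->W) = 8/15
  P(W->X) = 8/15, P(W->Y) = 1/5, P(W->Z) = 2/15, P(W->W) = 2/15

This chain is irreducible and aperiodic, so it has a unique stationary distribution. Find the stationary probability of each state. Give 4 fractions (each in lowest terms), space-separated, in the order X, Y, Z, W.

Answer: 250/833 240/833 1/7 32/119

Derivation:
The stationary distribution satisfies pi = pi * P, i.e.:
  pi_X = 4/15*pi_X + 1/5*pi_Y + 2/15*pi_Z + 8/15*pi_W
  pi_Y = 1/3*pi_X + 2/5*pi_Y + 2/15*pi_Z + 1/5*pi_W
  pi_Z = 2/15*pi_X + 2/15*pi_Y + 1/5*pi_Z + 2/15*pi_W
  pi_W = 4/15*pi_X + 4/15*pi_Y + 8/15*pi_Z + 2/15*pi_W
with normalization: pi_X + pi_Y + pi_Z + pi_W = 1.

Using the first 3 balance equations plus normalization, the linear system A*pi = b is:
  [-11/15, 1/5, 2/15, 8/15] . pi = 0
  [1/3, -3/5, 2/15, 1/5] . pi = 0
  [2/15, 2/15, -4/5, 2/15] . pi = 0
  [1, 1, 1, 1] . pi = 1

Solving yields:
  pi_X = 250/833
  pi_Y = 240/833
  pi_Z = 1/7
  pi_W = 32/119

Verification (pi * P):
  250/833*4/15 + 240/833*1/5 + 1/7*2/15 + 32/119*8/15 = 250/833 = pi_X  (ok)
  250/833*1/3 + 240/833*2/5 + 1/7*2/15 + 32/119*1/5 = 240/833 = pi_Y  (ok)
  250/833*2/15 + 240/833*2/15 + 1/7*1/5 + 32/119*2/15 = 1/7 = pi_Z  (ok)
  250/833*4/15 + 240/833*4/15 + 1/7*8/15 + 32/119*2/15 = 32/119 = pi_W  (ok)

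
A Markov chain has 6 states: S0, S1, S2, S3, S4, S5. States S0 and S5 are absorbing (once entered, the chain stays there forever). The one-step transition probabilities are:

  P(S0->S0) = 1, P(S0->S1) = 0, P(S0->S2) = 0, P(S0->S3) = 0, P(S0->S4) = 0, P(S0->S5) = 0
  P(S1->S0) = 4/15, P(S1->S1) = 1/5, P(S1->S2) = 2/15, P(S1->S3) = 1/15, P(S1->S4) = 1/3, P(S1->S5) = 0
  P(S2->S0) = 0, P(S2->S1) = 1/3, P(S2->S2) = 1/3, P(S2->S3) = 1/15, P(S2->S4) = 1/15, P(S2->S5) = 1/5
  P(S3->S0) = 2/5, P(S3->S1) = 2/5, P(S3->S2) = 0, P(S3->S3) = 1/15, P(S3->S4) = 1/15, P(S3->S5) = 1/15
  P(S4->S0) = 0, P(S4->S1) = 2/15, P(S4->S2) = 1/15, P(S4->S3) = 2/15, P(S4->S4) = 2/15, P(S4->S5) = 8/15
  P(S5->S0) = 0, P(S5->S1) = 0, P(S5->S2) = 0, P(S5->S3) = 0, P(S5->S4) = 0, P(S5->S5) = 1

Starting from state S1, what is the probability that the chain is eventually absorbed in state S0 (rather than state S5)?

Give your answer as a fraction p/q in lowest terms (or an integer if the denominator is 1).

Answer: 8724/16201

Derivation:
Let a_i = P(absorbed in S0 | start in state i).
Boundary conditions: a_S0 = 1, a_S5 = 0.
For each transient state i, a_i = sum_j P(i->j) * a_j:
  a_S1 = 4/15*a_S0 + 1/5*a_S1 + 2/15*a_S2 + 1/15*a_S3 + 1/3*a_S4 + 0*a_S5
  a_S2 = 0*a_S0 + 1/3*a_S1 + 1/3*a_S2 + 1/15*a_S3 + 1/15*a_S4 + 1/5*a_S5
  a_S3 = 2/5*a_S0 + 2/5*a_S1 + 0*a_S2 + 1/15*a_S3 + 1/15*a_S4 + 1/15*a_S5
  a_S4 = 0*a_S0 + 2/15*a_S1 + 1/15*a_S2 + 2/15*a_S3 + 2/15*a_S4 + 8/15*a_S5

Substituting a_S0 = 1 and a_S5 = 0, rearrange to (I - Q) a = r where r[i] = P(i -> S0):
  [4/5, -2/15, -1/15, -1/3] . (a_S1, a_S2, a_S3, a_S4) = 4/15
  [-1/3, 2/3, -1/15, -1/15] . (a_S1, a_S2, a_S3, a_S4) = 0
  [-2/5, 0, 14/15, -1/15] . (a_S1, a_S2, a_S3, a_S4) = 2/5
  [-2/15, -1/15, -2/15, 13/15] . (a_S1, a_S2, a_S3, a_S4) = 0

Solving yields:
  a_S1 = 8724/16201
  a_S2 = 5802/16201
  a_S3 = 10930/16201
  a_S4 = 3470/16201

Starting state is S1, so the absorption probability is a_S1 = 8724/16201.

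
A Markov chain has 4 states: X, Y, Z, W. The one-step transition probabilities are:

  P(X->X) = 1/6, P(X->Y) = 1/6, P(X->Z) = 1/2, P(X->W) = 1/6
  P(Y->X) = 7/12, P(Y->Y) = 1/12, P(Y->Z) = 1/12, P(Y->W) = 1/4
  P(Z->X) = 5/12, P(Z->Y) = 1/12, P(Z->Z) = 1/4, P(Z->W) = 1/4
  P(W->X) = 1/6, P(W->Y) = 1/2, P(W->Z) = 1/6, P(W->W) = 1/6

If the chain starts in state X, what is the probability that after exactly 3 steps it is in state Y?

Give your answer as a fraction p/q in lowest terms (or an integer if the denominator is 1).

Computing P^3 by repeated multiplication:
P^1 =
  X: [1/6, 1/6, 1/2, 1/6]
  Y: [7/12, 1/12, 1/12, 1/4]
  Z: [5/12, 1/12, 1/4, 1/4]
  W: [1/6, 1/2, 1/6, 1/6]
P^2 =
  X: [13/36, 1/6, 1/4, 2/9]
  Y: [2/9, 17/72, 13/36, 13/72]
  Z: [19/72, 2/9, 23/72, 7/36]
  W: [5/12, 1/6, 7/36, 2/9]
P^3 =
  X: [43/144, 89/432, 127/432, 29/144]
  Y: [307/864, 17/96, 217/864, 187/864]
  Z: [293/864, 161/864, 227/864, 61/288]
  W: [41/144, 91/432, 133/432, 85/432]

(P^3)[X -> Y] = 89/432

Answer: 89/432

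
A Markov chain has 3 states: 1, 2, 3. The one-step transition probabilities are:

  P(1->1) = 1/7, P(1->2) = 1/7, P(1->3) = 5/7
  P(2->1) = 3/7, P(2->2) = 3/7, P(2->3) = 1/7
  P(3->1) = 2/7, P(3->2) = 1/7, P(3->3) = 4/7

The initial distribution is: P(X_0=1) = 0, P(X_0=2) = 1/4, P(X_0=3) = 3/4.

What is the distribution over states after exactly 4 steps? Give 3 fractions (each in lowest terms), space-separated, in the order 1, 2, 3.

Answer: 2641/9604 481/2401 5039/9604

Derivation:
Propagating the distribution step by step (d_{t+1} = d_t * P):
d_0 = (1=0, 2=1/4, 3=3/4)
  d_1[1] = 0*1/7 + 1/4*3/7 + 3/4*2/7 = 9/28
  d_1[2] = 0*1/7 + 1/4*3/7 + 3/4*1/7 = 3/14
  d_1[3] = 0*5/7 + 1/4*1/7 + 3/4*4/7 = 13/28
d_1 = (1=9/28, 2=3/14, 3=13/28)
  d_2[1] = 9/28*1/7 + 3/14*3/7 + 13/28*2/7 = 53/196
  d_2[2] = 9/28*1/7 + 3/14*3/7 + 13/28*1/7 = 10/49
  d_2[3] = 9/28*5/7 + 3/14*1/7 + 13/28*4/7 = 103/196
d_2 = (1=53/196, 2=10/49, 3=103/196)
  d_3[1] = 53/196*1/7 + 10/49*3/7 + 103/196*2/7 = 379/1372
  d_3[2] = 53/196*1/7 + 10/49*3/7 + 103/196*1/7 = 69/343
  d_3[3] = 53/196*5/7 + 10/49*1/7 + 103/196*4/7 = 717/1372
d_3 = (1=379/1372, 2=69/343, 3=717/1372)
  d_4[1] = 379/1372*1/7 + 69/343*3/7 + 717/1372*2/7 = 2641/9604
  d_4[2] = 379/1372*1/7 + 69/343*3/7 + 717/1372*1/7 = 481/2401
  d_4[3] = 379/1372*5/7 + 69/343*1/7 + 717/1372*4/7 = 5039/9604
d_4 = (1=2641/9604, 2=481/2401, 3=5039/9604)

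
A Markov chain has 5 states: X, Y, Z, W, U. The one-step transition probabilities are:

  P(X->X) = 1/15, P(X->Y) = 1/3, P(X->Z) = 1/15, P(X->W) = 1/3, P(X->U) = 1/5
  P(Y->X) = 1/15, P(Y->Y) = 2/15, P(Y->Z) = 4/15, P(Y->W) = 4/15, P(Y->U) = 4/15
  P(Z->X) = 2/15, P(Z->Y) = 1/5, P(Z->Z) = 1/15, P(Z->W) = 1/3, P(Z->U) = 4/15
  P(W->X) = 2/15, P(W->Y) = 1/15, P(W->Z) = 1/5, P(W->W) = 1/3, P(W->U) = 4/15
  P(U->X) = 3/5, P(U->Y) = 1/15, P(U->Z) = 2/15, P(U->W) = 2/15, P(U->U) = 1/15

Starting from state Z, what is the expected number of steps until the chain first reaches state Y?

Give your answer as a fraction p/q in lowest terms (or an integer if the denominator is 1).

Answer: 66375/10757

Derivation:
Let h_i = expected steps to first reach Y from state i.
Boundary: h_Y = 0.
First-step equations for the other states:
  h_X = 1 + 1/15*h_X + 1/3*h_Y + 1/15*h_Z + 1/3*h_W + 1/5*h_U
  h_Z = 1 + 2/15*h_X + 1/5*h_Y + 1/15*h_Z + 1/3*h_W + 4/15*h_U
  h_W = 1 + 2/15*h_X + 1/15*h_Y + 1/5*h_Z + 1/3*h_W + 4/15*h_U
  h_U = 1 + 3/5*h_X + 1/15*h_Y + 2/15*h_Z + 2/15*h_W + 1/15*h_U

Substituting h_Y = 0 and rearranging gives the linear system (I - Q) h = 1:
  [14/15, -1/15, -1/3, -1/5] . (h_X, h_Z, h_W, h_U) = 1
  [-2/15, 14/15, -1/3, -4/15] . (h_X, h_Z, h_W, h_U) = 1
  [-2/15, -1/5, 2/3, -4/15] . (h_X, h_Z, h_W, h_U) = 1
  [-3/5, -2/15, -2/15, 14/15] . (h_X, h_Z, h_W, h_U) = 1

Solving yields:
  h_X = 57915/10757
  h_Z = 66375/10757
  h_W = 75225/10757
  h_U = 68985/10757

Starting state is Z, so the expected hitting time is h_Z = 66375/10757.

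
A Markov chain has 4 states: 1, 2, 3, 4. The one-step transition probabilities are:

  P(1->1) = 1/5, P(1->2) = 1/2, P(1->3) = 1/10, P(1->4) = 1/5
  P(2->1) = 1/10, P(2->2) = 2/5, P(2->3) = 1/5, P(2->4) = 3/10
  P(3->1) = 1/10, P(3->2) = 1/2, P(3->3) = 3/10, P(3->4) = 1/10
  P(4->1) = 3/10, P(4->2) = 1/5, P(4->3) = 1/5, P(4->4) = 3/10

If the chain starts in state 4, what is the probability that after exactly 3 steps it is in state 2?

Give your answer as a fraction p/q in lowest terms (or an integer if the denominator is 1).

Computing P^3 by repeated multiplication:
P^1 =
  1: [1/5, 1/2, 1/10, 1/5]
  2: [1/10, 2/5, 1/5, 3/10]
  3: [1/10, 1/2, 3/10, 1/10]
  4: [3/10, 1/5, 1/5, 3/10]
P^2 =
  1: [4/25, 39/100, 19/100, 13/50]
  2: [17/100, 37/100, 21/100, 1/4]
  3: [13/100, 21/50, 11/50, 23/100]
  4: [19/100, 39/100, 19/100, 23/100]
P^3 =
  1: [21/125, 383/1000, 203/1000, 123/500]
  2: [167/1000, 97/250, 51/250, 241/1000]
  3: [159/1000, 389/1000, 209/1000, 243/1000]
  4: [33/200, 49/125, 1/5, 243/1000]

(P^3)[4 -> 2] = 49/125

Answer: 49/125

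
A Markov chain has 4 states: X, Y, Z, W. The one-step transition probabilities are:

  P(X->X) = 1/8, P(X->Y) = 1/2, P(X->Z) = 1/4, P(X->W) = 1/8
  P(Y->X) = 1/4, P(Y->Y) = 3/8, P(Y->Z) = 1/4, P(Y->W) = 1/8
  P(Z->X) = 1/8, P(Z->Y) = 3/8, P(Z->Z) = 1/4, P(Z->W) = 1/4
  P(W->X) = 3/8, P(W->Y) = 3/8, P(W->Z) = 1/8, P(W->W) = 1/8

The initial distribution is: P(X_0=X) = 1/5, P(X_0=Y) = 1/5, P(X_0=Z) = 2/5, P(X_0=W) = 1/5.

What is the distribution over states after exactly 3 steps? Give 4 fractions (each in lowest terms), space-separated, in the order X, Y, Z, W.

Answer: 273/1280 103/256 591/2560 393/2560

Derivation:
Propagating the distribution step by step (d_{t+1} = d_t * P):
d_0 = (X=1/5, Y=1/5, Z=2/5, W=1/5)
  d_1[X] = 1/5*1/8 + 1/5*1/4 + 2/5*1/8 + 1/5*3/8 = 1/5
  d_1[Y] = 1/5*1/2 + 1/5*3/8 + 2/5*3/8 + 1/5*3/8 = 2/5
  d_1[Z] = 1/5*1/4 + 1/5*1/4 + 2/5*1/4 + 1/5*1/8 = 9/40
  d_1[W] = 1/5*1/8 + 1/5*1/8 + 2/5*1/4 + 1/5*1/8 = 7/40
d_1 = (X=1/5, Y=2/5, Z=9/40, W=7/40)
  d_2[X] = 1/5*1/8 + 2/5*1/4 + 9/40*1/8 + 7/40*3/8 = 7/32
  d_2[Y] = 1/5*1/2 + 2/5*3/8 + 9/40*3/8 + 7/40*3/8 = 2/5
  d_2[Z] = 1/5*1/4 + 2/5*1/4 + 9/40*1/4 + 7/40*1/8 = 73/320
  d_2[W] = 1/5*1/8 + 2/5*1/8 + 9/40*1/4 + 7/40*1/8 = 49/320
d_2 = (X=7/32, Y=2/5, Z=73/320, W=49/320)
  d_3[X] = 7/32*1/8 + 2/5*1/4 + 73/320*1/8 + 49/320*3/8 = 273/1280
  d_3[Y] = 7/32*1/2 + 2/5*3/8 + 73/320*3/8 + 49/320*3/8 = 103/256
  d_3[Z] = 7/32*1/4 + 2/5*1/4 + 73/320*1/4 + 49/320*1/8 = 591/2560
  d_3[W] = 7/32*1/8 + 2/5*1/8 + 73/320*1/4 + 49/320*1/8 = 393/2560
d_3 = (X=273/1280, Y=103/256, Z=591/2560, W=393/2560)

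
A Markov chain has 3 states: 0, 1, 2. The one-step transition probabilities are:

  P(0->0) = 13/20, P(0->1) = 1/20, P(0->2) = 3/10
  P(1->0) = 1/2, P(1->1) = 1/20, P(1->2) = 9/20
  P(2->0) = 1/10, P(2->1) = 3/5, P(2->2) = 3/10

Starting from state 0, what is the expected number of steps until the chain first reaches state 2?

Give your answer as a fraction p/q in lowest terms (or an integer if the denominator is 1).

Let h_i = expected steps to first reach 2 from state i.
Boundary: h_2 = 0.
First-step equations for the other states:
  h_0 = 1 + 13/20*h_0 + 1/20*h_1 + 3/10*h_2
  h_1 = 1 + 1/2*h_0 + 1/20*h_1 + 9/20*h_2

Substituting h_2 = 0 and rearranging gives the linear system (I - Q) h = 1:
  [7/20, -1/20] . (h_0, h_1) = 1
  [-1/2, 19/20] . (h_0, h_1) = 1

Solving yields:
  h_0 = 400/123
  h_1 = 340/123

Starting state is 0, so the expected hitting time is h_0 = 400/123.

Answer: 400/123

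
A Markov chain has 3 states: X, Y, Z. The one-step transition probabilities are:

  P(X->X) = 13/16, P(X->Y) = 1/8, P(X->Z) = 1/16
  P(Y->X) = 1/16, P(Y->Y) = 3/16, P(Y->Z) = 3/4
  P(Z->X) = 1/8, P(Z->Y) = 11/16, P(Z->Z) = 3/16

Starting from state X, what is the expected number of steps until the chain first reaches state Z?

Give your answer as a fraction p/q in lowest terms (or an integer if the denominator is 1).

Answer: 240/37

Derivation:
Let h_i = expected steps to first reach Z from state i.
Boundary: h_Z = 0.
First-step equations for the other states:
  h_X = 1 + 13/16*h_X + 1/8*h_Y + 1/16*h_Z
  h_Y = 1 + 1/16*h_X + 3/16*h_Y + 3/4*h_Z

Substituting h_Z = 0 and rearranging gives the linear system (I - Q) h = 1:
  [3/16, -1/8] . (h_X, h_Y) = 1
  [-1/16, 13/16] . (h_X, h_Y) = 1

Solving yields:
  h_X = 240/37
  h_Y = 64/37

Starting state is X, so the expected hitting time is h_X = 240/37.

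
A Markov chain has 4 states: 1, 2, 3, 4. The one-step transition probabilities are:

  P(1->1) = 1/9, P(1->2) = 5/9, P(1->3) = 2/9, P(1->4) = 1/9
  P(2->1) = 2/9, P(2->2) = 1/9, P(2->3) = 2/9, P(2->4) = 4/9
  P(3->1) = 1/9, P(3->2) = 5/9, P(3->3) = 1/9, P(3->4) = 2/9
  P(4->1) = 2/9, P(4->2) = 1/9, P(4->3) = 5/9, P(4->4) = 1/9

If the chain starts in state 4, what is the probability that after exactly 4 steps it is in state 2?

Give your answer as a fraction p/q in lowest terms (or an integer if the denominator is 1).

Answer: 2057/6561

Derivation:
Computing P^4 by repeated multiplication:
P^1 =
  1: [1/9, 5/9, 2/9, 1/9]
  2: [2/9, 1/9, 2/9, 4/9]
  3: [1/9, 5/9, 1/9, 2/9]
  4: [2/9, 1/9, 5/9, 1/9]
P^2 =
  1: [5/27, 7/27, 19/81, 26/81]
  2: [14/81, 25/81, 28/81, 14/81]
  3: [16/81, 17/81, 23/81, 25/81]
  4: [11/81, 37/81, 16/81, 17/81]
P^3 =
  1: [128/729, 217/729, 221/729, 163/729]
  2: [40/243, 83/243, 176/729, 184/729]
  3: [41/243, 79/243, 214/729, 155/729]
  4: [5/27, 7/27, 197/729, 208/729]
P^4 =
  1: [1109/6561, 2125/6561, 1726/6561, 1601/6561]
  2: [1162/6561, 1913/6561, 1834/6561, 1652/6561]
  3: [1121/6561, 2077/6561, 1709/6561, 1654/6561]
  4: [1126/6561, 2057/6561, 1885/6561, 1493/6561]

(P^4)[4 -> 2] = 2057/6561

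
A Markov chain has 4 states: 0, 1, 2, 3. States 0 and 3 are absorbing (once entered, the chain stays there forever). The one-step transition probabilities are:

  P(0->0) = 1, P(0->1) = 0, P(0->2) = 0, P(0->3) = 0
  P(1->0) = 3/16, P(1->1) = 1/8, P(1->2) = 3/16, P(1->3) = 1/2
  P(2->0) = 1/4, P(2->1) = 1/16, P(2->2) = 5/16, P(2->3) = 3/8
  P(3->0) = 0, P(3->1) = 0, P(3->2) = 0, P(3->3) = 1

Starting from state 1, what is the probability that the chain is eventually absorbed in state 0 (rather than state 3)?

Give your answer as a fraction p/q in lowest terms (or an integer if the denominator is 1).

Let a_i = P(absorbed in 0 | start in state i).
Boundary conditions: a_0 = 1, a_3 = 0.
For each transient state i, a_i = sum_j P(i->j) * a_j:
  a_1 = 3/16*a_0 + 1/8*a_1 + 3/16*a_2 + 1/2*a_3
  a_2 = 1/4*a_0 + 1/16*a_1 + 5/16*a_2 + 3/8*a_3

Substituting a_0 = 1 and a_3 = 0, rearrange to (I - Q) a = r where r[i] = P(i -> 0):
  [7/8, -3/16] . (a_1, a_2) = 3/16
  [-1/16, 11/16] . (a_1, a_2) = 1/4

Solving yields:
  a_1 = 45/151
  a_2 = 59/151

Starting state is 1, so the absorption probability is a_1 = 45/151.

Answer: 45/151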